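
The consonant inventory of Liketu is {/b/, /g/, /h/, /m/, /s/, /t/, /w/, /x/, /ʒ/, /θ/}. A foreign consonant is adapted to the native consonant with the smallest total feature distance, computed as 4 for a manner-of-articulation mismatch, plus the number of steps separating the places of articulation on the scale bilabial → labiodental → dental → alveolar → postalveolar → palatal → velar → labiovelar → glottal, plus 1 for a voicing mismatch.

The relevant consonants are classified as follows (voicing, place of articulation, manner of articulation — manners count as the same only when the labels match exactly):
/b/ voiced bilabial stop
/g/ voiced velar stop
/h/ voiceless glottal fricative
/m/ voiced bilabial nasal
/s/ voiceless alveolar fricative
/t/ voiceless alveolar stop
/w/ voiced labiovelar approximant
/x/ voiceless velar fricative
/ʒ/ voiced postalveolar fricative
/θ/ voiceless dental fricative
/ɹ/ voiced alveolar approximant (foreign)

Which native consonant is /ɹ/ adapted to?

/w/ is closest: same manner (approximant), place distance 4 (alveolar→labiovelar), same voicing; total 4. Next closest is /s/ at distance 5.

w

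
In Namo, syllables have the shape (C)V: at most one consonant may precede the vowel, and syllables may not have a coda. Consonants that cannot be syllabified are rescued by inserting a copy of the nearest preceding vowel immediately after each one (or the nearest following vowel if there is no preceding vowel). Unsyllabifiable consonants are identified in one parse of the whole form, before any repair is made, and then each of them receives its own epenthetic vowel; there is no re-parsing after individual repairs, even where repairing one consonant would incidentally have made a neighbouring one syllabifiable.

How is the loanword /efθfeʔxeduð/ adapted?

The consonants /f/, /θ/, /ʔ/, /ð/ cannot be parsed into a legal (C)V syllable (no codas are permitted; onsets are limited to one consonant).
Each unlicensed consonant becomes the onset of a new syllable: /f/ → /fe/, /θ/ → /θe/, /ʔ/ → /ʔe/, /ð/ → /ðu/.

efeθefeʔexeduðu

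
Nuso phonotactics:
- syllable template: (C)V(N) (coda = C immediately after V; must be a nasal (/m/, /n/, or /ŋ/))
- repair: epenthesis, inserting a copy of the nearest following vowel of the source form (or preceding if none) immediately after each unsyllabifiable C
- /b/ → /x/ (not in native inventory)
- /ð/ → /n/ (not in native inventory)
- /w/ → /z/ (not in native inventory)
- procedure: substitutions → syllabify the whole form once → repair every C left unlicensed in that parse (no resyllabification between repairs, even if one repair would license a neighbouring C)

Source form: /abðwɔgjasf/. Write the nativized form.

Substitution: /b/ → /x/, /ð/ → /n/, /w/ → /z/, giving /axnzɔgjasf/.
Syllabifying with onset maximization leaves /x/, /n/, /g/, /s/, /f/ stranded (only a nasal (/m/, /n/, or /ŋ/) is licensed in coda position; onsets are limited to one consonant).
Each unlicensed consonant becomes the onset of a new syllable: /x/ → /xɔ/, /n/ → /nɔ/, /g/ → /ga/, /s/ → /sa/, /f/ → /fa/.

axɔnɔzɔgajasafa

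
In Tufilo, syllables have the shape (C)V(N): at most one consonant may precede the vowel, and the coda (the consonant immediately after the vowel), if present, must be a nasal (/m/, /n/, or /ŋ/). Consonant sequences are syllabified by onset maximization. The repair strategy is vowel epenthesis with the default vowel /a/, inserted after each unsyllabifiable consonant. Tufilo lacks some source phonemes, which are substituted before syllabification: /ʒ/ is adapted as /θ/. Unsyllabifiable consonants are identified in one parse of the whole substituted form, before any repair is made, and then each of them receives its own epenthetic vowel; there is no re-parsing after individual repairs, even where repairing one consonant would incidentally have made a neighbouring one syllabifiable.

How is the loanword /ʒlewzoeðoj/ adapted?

θalewazoeðoja

Substitution: /ʒ/ → /θ/, giving /θlewzoeðoj/.
Syllabifying with onset maximization leaves /θ/, /w/, /j/ stranded (only a nasal (/m/, /n/, or /ŋ/) is licensed in coda position; onsets are limited to one consonant).
Epenthesis after each stranded consonant: /θ/ → /θa/, /w/ → /wa/, /j/ → /ja/.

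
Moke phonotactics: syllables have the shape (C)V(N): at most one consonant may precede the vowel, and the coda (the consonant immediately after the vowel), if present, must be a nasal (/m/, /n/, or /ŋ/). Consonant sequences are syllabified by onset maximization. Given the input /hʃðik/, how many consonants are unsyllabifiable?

3

The consonants /h/, /ʃ/, /k/ cannot be parsed into a legal (C)V(N) syllable (only a nasal (/m/, /n/, or /ŋ/) is licensed in coda position; onsets are limited to one consonant).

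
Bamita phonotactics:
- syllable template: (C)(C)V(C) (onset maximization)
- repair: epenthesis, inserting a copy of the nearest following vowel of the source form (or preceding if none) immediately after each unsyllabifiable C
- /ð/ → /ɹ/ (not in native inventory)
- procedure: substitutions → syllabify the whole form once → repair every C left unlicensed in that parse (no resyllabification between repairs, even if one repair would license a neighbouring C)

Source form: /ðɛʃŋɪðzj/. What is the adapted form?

Substitution: /ð/ → /ɹ/, giving /ɹɛʃŋɪɹzj/.
Under (C)(C)V(C), the unsyllabifiable consonants are /z/, /j/ (at most one coda consonant is licensed; onsets may contain at most 2 consonants).
Epenthesis after each stranded consonant: /z/ → /zɪ/, /j/ → /jɪ/.

ɹɛʃŋɪɹzɪjɪ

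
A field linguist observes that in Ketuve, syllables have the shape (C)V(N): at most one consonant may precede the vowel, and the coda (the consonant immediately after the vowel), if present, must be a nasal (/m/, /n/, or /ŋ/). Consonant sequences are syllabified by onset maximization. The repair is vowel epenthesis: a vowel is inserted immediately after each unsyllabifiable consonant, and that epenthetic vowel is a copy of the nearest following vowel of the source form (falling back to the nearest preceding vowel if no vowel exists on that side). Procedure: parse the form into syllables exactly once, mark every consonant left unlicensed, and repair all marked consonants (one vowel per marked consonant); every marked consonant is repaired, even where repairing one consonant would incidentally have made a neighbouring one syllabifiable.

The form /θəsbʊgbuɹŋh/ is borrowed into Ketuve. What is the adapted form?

Syllabifying with onset maximization leaves /s/, /g/, /ɹ/, /ŋ/, /h/ stranded (only a nasal (/m/, /n/, or /ŋ/) is licensed in coda position; onsets are limited to one consonant).
Each unlicensed consonant becomes the onset of a new syllable: /s/ → /sʊ/, /g/ → /gu/, /ɹ/ → /ɹu/, /ŋ/ → /ŋu/, /h/ → /hu/.

θəsʊbʊgubuɹuŋuhu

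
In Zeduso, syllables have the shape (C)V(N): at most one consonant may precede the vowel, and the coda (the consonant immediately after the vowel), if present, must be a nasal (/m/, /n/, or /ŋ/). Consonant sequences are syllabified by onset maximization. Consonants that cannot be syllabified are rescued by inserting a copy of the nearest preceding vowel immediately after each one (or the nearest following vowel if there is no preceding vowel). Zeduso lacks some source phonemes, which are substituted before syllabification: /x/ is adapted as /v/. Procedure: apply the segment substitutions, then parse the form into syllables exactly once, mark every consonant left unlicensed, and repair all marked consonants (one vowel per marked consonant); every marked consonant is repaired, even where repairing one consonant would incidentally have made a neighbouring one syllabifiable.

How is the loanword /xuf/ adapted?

Substitution: /x/ → /v/, giving /vuf/.
Under (C)V(N), the unsyllabifiable consonants are /f/ (only a nasal (/m/, /n/, or /ŋ/) is licensed in coda position; onsets are limited to one consonant).
Inserting the epenthetic vowel yields /f/ → /fu/.

vufu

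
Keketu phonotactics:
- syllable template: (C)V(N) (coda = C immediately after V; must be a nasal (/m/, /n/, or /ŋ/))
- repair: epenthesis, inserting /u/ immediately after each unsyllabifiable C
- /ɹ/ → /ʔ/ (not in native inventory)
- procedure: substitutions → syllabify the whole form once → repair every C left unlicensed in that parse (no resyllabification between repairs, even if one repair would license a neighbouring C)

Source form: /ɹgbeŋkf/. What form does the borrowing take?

Substitution: /ɹ/ → /ʔ/, giving /ʔgbeŋkf/.
Under (C)V(N), the unsyllabifiable consonants are /ʔ/, /g/, /k/, /f/ (only a nasal (/m/, /n/, or /ŋ/) is licensed in coda position; onsets are limited to one consonant).
Each unlicensed consonant becomes the onset of a new syllable: /ʔ/ → /ʔu/, /g/ → /gu/, /k/ → /ku/, /f/ → /fu/.

ʔugubeŋkufu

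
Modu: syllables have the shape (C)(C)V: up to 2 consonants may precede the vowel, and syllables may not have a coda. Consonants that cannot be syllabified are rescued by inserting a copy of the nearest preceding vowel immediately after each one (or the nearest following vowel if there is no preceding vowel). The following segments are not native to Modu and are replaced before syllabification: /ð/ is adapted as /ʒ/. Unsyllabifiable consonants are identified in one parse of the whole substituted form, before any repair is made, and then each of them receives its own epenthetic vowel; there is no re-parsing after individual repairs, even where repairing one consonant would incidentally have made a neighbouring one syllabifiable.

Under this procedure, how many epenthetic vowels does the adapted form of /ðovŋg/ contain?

3

After substitution the input is /ʒovŋg/.
The unsyllabifiable consonants are /v/, /ŋ/, /g/; each receives one epenthetic vowel.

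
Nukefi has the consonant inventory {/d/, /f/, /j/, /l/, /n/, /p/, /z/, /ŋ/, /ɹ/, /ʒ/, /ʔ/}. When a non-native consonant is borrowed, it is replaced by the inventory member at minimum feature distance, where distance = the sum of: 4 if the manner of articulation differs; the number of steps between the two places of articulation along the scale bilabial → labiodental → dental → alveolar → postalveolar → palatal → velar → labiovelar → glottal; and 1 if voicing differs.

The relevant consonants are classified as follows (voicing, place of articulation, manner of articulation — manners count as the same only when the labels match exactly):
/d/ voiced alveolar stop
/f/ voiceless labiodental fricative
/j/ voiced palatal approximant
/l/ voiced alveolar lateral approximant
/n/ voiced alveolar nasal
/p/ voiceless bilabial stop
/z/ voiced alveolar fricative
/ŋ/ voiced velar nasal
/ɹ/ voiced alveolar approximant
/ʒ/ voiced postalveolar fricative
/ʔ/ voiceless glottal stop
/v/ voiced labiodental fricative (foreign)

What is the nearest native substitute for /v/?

f

/f/ is closest: same manner (fricative), place distance 0 (labiodental→labiodental), voicing differs (+1); total 1. Next closest is /z/ at distance 2.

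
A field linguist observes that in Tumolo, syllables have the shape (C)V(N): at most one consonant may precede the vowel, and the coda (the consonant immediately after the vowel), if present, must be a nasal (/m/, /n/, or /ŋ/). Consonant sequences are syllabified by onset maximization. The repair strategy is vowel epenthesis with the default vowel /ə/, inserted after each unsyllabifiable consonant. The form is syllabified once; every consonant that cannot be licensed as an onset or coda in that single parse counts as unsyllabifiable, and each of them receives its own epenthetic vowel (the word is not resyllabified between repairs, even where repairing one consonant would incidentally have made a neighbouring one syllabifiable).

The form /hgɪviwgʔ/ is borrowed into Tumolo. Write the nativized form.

həgɪviwəgəʔə

The consonants /h/, /w/, /g/, /ʔ/ cannot be parsed into a legal (C)V(N) syllable (only a nasal (/m/, /n/, or /ŋ/) is licensed in coda position; onsets are limited to one consonant).
Each unlicensed consonant becomes the onset of a new syllable: /h/ → /hə/, /w/ → /wə/, /g/ → /gə/, /ʔ/ → /ʔə/.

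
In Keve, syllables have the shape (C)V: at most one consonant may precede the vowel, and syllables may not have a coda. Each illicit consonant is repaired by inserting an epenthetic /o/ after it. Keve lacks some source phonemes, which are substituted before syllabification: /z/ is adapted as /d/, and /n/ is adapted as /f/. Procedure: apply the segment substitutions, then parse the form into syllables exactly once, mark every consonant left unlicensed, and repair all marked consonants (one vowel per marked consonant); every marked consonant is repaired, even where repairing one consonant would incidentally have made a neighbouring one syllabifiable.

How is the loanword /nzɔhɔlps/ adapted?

fodɔhɔloposo

Substitution: /n/ → /f/, /z/ → /d/, giving /fdɔhɔlps/.
Syllabifying with onset maximization leaves /f/, /l/, /p/, /s/ stranded (no codas are permitted; onsets are limited to one consonant).
Epenthesis after each stranded consonant: /f/ → /fo/, /l/ → /lo/, /p/ → /po/, /s/ → /so/.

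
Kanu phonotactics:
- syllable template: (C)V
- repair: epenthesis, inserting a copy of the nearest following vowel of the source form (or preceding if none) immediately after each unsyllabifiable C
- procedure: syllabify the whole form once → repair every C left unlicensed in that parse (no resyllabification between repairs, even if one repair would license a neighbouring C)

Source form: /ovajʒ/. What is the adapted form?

The consonants /j/, /ʒ/ cannot be parsed into a legal (C)V syllable (no codas are permitted; onsets are limited to one consonant).
Inserting the epenthetic vowel yields /j/ → /ja/, /ʒ/ → /ʒa/.

ovajaʒa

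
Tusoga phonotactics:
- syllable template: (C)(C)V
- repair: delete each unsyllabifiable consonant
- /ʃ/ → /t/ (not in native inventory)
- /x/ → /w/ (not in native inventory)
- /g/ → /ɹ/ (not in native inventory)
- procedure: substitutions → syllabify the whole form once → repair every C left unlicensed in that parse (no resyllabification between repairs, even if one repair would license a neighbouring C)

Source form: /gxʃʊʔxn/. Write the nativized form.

Substitution: /g/ → /ɹ/, /x/ → /w/, /ʃ/ → /t/, giving /ɹwtʊʔwn/.
The consonants /ɹ/, /ʔ/, /w/, /n/ cannot be parsed into a legal (C)(C)V syllable (no codas are permitted; onsets may contain at most 2 consonants).
Deletion applies to /ɹ/, /ʔ/, /w/, /n/.

wtʊ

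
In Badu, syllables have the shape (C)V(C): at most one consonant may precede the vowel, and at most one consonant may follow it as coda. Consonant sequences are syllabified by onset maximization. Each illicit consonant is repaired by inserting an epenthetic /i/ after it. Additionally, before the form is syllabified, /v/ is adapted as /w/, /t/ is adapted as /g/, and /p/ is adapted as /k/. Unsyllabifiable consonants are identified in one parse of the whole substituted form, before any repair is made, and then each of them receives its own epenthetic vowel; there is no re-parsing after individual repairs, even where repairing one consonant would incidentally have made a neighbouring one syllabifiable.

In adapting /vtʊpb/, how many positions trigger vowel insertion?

2

After substitution the input is /wgʊkb/.
The unsyllabifiable consonants are /w/, /b/; each receives one epenthetic vowel.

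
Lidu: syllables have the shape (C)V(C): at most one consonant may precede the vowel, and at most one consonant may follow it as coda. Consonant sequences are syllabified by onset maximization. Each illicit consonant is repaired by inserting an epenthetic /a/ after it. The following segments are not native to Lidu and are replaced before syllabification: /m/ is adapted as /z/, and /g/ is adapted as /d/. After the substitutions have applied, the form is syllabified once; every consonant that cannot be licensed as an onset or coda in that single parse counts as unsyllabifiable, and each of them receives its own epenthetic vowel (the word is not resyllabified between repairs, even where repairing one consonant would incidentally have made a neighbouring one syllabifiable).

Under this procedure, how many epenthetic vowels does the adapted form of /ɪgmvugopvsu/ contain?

2

After substitution the input is /ɪdzvudopvsu/.
The unsyllabifiable consonants are /z/, /v/; each receives one epenthetic vowel.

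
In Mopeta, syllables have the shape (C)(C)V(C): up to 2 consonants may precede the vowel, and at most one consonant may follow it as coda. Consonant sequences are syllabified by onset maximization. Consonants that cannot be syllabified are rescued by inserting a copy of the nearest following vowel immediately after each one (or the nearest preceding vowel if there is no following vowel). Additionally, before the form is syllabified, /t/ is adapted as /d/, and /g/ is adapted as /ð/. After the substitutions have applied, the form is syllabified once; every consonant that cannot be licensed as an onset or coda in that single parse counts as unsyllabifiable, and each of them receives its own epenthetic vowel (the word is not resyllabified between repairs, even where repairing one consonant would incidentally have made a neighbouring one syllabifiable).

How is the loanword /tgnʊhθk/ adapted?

Substitution: /t/ → /d/, /g/ → /ð/, giving /dðnʊhθk/.
The consonants /d/, /θ/, /k/ cannot be parsed into a legal (C)(C)V(C) syllable (at most one coda consonant is licensed; onsets may contain at most 2 consonants).
Epenthesis after each stranded consonant: /d/ → /dʊ/, /θ/ → /θʊ/, /k/ → /kʊ/.

dʊðnʊhθʊkʊ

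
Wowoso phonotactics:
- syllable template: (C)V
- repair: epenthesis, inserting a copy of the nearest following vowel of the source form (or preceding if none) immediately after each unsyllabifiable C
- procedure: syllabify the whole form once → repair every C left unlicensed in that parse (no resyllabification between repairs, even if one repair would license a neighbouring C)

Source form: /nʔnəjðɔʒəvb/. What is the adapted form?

Under (C)V, the unsyllabifiable consonants are /n/, /ʔ/, /j/, /v/, /b/ (no codas are permitted; onsets are limited to one consonant).
Inserting the epenthetic vowel yields /n/ → /nə/, /ʔ/ → /ʔə/, /j/ → /jɔ/, /v/ → /və/, /b/ → /bə/.

nəʔənəjɔðɔʒəvəbə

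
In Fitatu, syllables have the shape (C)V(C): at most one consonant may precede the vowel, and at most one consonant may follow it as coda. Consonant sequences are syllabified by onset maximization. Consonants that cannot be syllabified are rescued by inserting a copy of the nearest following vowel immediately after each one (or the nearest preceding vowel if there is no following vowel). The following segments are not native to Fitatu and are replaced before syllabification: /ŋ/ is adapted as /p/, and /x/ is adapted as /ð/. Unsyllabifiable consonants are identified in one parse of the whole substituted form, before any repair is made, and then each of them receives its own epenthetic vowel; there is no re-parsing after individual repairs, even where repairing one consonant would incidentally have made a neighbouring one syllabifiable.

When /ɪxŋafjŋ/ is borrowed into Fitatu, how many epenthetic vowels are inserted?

After substitution the input is /ɪðpafjp/.
The unsyllabifiable consonants are /j/, /p/; each receives one epenthetic vowel.

2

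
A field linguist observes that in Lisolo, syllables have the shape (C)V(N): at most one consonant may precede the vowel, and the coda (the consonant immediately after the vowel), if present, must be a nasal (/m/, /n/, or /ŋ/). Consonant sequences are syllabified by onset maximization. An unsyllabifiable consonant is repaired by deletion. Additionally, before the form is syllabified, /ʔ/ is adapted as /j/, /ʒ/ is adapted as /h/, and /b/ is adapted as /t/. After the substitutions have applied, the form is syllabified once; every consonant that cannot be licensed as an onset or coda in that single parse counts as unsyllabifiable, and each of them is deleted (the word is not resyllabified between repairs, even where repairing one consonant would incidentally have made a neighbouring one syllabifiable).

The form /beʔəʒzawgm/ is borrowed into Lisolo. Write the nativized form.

tejəza

Substitution: /b/ → /t/, /ʔ/ → /j/, /ʒ/ → /h/, giving /tejəhzawgm/.
Under (C)V(N), the unsyllabifiable consonants are /h/, /w/, /g/, /m/ (only a nasal (/m/, /n/, or /ŋ/) is licensed in coda position; onsets are limited to one consonant).
Each unlicensed consonant is deleted: /h/, /w/, /g/, /m/.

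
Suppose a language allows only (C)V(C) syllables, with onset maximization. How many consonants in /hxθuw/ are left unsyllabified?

2

Syllabifying with onset maximization leaves /h/, /x/ stranded (at most one coda consonant is licensed; onsets are limited to one consonant).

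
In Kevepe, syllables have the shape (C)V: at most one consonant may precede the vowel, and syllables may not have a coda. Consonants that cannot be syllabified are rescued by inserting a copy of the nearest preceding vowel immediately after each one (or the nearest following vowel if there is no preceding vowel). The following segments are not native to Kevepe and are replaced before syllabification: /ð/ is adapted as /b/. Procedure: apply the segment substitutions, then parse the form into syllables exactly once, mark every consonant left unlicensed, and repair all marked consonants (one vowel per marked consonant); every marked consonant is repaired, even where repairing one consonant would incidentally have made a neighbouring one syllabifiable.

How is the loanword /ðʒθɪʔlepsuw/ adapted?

Substitution: /ð/ → /b/, giving /bʒθɪʔlepsuw/.
Under (C)V, the unsyllabifiable consonants are /b/, /ʒ/, /ʔ/, /p/, /w/ (no codas are permitted; onsets are limited to one consonant).
Each unlicensed consonant becomes the onset of a new syllable: /b/ → /bɪ/, /ʒ/ → /ʒɪ/, /ʔ/ → /ʔɪ/, /p/ → /pe/, /w/ → /wu/.

bɪʒɪθɪʔɪlepesuwu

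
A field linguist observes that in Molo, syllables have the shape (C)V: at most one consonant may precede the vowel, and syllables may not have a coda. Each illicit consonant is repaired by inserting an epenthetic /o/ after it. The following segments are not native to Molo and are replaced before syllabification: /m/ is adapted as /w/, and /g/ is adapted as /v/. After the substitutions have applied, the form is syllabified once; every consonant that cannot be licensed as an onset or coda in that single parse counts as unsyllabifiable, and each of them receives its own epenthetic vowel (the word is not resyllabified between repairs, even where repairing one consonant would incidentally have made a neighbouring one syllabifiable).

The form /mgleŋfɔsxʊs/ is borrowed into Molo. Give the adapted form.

Substitution: /m/ → /w/, /g/ → /v/, giving /wvleŋfɔsxʊs/.
Syllabifying with onset maximization leaves /w/, /v/, /ŋ/, /s/, /s/ stranded (no codas are permitted; onsets are limited to one consonant).
Each unlicensed consonant becomes the onset of a new syllable: /w/ → /wo/, /v/ → /vo/, /ŋ/ → /ŋo/, /s/ → /so/, /s/ → /so/.

wovoleŋofɔsoxʊso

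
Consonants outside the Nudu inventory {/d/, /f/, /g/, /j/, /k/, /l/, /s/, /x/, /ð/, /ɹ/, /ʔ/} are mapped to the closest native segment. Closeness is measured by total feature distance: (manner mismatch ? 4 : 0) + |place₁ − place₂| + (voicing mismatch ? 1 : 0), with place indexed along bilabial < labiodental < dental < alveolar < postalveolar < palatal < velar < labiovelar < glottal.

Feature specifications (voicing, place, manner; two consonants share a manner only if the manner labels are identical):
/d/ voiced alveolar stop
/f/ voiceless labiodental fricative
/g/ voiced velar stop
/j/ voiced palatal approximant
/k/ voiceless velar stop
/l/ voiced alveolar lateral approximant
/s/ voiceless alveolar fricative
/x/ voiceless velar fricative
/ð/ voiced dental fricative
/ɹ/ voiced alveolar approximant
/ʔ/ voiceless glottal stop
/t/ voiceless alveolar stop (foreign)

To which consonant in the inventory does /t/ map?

/d/ is closest: same manner (stop), place distance 0 (alveolar→alveolar), voicing differs (+1); total 1. Next closest is /k/ at distance 3.

d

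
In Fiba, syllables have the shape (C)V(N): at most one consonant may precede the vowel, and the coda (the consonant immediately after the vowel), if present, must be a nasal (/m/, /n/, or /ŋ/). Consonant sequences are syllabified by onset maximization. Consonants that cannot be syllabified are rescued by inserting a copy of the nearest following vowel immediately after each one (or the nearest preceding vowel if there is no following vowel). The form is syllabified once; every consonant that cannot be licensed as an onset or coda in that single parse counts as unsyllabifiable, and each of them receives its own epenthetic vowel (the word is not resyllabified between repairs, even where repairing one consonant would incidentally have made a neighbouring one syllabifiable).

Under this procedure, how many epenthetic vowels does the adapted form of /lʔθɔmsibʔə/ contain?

The unsyllabifiable consonants are /l/, /ʔ/, /b/; each receives one epenthetic vowel.

3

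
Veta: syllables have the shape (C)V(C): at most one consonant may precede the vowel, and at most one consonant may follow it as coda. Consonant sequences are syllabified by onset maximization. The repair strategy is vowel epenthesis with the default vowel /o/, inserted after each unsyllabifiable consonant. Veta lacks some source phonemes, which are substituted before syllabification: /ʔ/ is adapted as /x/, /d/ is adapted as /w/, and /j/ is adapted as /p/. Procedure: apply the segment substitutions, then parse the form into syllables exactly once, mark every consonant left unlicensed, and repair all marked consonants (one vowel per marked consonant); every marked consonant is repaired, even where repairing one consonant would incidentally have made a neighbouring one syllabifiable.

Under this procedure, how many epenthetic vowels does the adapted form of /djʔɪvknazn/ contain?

4

After substitution the input is /wpxɪvknazn/.
The unsyllabifiable consonants are /w/, /p/, /k/, /n/; each receives one epenthetic vowel.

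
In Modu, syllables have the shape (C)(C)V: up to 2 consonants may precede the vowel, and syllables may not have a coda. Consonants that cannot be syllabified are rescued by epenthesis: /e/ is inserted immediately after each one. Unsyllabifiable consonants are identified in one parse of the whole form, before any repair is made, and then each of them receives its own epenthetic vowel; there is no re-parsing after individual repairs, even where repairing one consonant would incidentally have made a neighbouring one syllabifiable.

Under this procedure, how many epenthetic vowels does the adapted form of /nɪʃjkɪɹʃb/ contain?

4

The unsyllabifiable consonants are /ʃ/, /ɹ/, /ʃ/, /b/; each receives one epenthetic vowel.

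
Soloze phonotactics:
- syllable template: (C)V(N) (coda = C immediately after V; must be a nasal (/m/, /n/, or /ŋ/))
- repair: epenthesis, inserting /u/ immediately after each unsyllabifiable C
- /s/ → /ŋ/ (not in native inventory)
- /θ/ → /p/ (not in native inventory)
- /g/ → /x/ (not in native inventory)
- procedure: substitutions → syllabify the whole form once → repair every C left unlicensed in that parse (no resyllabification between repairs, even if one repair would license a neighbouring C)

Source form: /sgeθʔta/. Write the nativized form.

ŋuxepuʔuta

Substitution: /s/ → /ŋ/, /g/ → /x/, /θ/ → /p/, giving /ŋxepʔta/.
The consonants /ŋ/, /p/, /ʔ/ cannot be parsed into a legal (C)V(N) syllable (only a nasal (/m/, /n/, or /ŋ/) is licensed in coda position; onsets are limited to one consonant).
Inserting the epenthetic vowel yields /ŋ/ → /ŋu/, /p/ → /pu/, /ʔ/ → /ʔu/.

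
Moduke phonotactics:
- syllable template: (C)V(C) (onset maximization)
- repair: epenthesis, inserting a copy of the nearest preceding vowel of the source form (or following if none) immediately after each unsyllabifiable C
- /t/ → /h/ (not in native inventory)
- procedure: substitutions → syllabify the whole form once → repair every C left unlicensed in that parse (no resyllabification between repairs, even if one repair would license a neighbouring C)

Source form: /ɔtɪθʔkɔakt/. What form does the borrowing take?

ɔhɪθʔɪkɔakha

Substitution: /t/ → /h/, giving /ɔhɪθʔkɔakh/.
Under (C)V(C), the unsyllabifiable consonants are /ʔ/, /h/ (at most one coda consonant is licensed; onsets are limited to one consonant).
Inserting the epenthetic vowel yields /ʔ/ → /ʔɪ/, /h/ → /ha/.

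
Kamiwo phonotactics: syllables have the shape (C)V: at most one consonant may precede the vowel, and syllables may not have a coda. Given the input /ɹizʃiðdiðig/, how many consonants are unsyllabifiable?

3

Syllabifying with onset maximization leaves /z/, /ð/, /g/ stranded (no codas are permitted; onsets are limited to one consonant).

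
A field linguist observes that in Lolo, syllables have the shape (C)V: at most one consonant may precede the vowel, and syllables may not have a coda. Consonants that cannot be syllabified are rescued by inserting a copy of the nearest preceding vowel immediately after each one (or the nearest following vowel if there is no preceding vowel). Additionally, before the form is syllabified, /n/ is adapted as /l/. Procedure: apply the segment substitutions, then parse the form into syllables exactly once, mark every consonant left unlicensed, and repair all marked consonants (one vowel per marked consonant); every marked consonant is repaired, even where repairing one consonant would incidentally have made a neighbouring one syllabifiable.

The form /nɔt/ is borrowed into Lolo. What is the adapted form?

Substitution: /n/ → /l/, giving /lɔt/.
Under (C)V, the unsyllabifiable consonants are /t/ (no codas are permitted; onsets are limited to one consonant).
Each unlicensed consonant becomes the onset of a new syllable: /t/ → /tɔ/.

lɔtɔ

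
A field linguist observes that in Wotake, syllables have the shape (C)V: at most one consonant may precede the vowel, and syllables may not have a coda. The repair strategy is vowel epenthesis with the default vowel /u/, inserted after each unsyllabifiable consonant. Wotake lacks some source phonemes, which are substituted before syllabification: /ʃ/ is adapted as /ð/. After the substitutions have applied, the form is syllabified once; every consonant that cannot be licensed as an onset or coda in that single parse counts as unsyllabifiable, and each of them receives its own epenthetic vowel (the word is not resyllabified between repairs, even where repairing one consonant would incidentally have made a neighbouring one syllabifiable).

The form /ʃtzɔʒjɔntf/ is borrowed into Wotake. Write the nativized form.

Substitution: /ʃ/ → /ð/, giving /ðtzɔʒjɔntf/.
Syllabifying with onset maximization leaves /ð/, /t/, /ʒ/, /n/, /t/, /f/ stranded (no codas are permitted; onsets are limited to one consonant).
Epenthesis after each stranded consonant: /ð/ → /ðu/, /t/ → /tu/, /ʒ/ → /ʒu/, /n/ → /nu/, /t/ → /tu/, /f/ → /fu/.

ðutuzɔʒujɔnutufu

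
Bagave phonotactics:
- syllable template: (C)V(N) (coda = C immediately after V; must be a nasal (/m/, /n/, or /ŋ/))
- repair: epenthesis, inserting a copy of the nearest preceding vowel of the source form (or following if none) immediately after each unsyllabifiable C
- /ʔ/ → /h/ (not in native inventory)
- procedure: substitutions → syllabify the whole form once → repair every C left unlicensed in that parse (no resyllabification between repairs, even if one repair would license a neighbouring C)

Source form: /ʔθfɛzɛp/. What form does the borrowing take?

Substitution: /ʔ/ → /h/, giving /hθfɛzɛp/.
Syllabifying with onset maximization leaves /h/, /θ/, /p/ stranded (only a nasal (/m/, /n/, or /ŋ/) is licensed in coda position; onsets are limited to one consonant).
Epenthesis after each stranded consonant: /h/ → /hɛ/, /θ/ → /θɛ/, /p/ → /pɛ/.

hɛθɛfɛzɛpɛ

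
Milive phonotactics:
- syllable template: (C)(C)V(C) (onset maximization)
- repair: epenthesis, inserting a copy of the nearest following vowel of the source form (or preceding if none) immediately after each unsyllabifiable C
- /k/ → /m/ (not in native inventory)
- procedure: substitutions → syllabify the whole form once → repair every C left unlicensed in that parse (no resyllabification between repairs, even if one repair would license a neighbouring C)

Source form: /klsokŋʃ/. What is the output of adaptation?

molsomŋoʃo

Substitution: /k/ → /m/, giving /mlsomŋʃ/.
The consonants /m/, /ŋ/, /ʃ/ cannot be parsed into a legal (C)(C)V(C) syllable (at most one coda consonant is licensed; onsets may contain at most 2 consonants).
Epenthesis after each stranded consonant: /m/ → /mo/, /ŋ/ → /ŋo/, /ʃ/ → /ʃo/.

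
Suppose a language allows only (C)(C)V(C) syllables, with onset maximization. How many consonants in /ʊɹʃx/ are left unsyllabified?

The consonants /ʃ/, /x/ cannot be parsed into a legal (C)(C)V(C) syllable (at most one coda consonant is licensed; onsets may contain at most 2 consonants).

2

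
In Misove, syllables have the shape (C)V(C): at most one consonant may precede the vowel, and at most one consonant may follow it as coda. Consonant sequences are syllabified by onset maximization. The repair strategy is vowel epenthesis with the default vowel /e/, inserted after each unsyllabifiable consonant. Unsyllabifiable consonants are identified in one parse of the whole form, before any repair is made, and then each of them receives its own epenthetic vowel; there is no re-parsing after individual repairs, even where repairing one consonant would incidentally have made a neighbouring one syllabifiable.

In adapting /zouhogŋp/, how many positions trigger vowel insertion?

2

The unsyllabifiable consonants are /ŋ/, /p/; each receives one epenthetic vowel.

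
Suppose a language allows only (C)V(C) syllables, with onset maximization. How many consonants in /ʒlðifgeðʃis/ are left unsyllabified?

Syllabifying with onset maximization leaves /ʒ/, /l/ stranded (at most one coda consonant is licensed; onsets are limited to one consonant).

2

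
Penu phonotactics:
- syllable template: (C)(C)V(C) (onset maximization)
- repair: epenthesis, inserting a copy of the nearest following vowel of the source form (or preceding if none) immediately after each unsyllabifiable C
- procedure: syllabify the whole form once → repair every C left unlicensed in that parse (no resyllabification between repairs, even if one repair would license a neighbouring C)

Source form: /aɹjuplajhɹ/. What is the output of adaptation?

aɹjuplajhaɹa

Under (C)(C)V(C), the unsyllabifiable consonants are /h/, /ɹ/ (at most one coda consonant is licensed; onsets may contain at most 2 consonants).
Epenthesis after each stranded consonant: /h/ → /ha/, /ɹ/ → /ɹa/.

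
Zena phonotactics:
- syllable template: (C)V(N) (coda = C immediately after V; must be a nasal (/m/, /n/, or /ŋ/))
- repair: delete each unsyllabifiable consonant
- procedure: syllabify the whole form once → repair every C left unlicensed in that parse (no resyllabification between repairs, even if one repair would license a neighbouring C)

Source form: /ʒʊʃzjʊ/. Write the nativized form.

ʒʊjʊ

Under (C)V(N), the unsyllabifiable consonants are /ʃ/, /z/ (only a nasal (/m/, /n/, or /ŋ/) is licensed in coda position; onsets are limited to one consonant).
Each unlicensed consonant is deleted: /ʃ/, /z/.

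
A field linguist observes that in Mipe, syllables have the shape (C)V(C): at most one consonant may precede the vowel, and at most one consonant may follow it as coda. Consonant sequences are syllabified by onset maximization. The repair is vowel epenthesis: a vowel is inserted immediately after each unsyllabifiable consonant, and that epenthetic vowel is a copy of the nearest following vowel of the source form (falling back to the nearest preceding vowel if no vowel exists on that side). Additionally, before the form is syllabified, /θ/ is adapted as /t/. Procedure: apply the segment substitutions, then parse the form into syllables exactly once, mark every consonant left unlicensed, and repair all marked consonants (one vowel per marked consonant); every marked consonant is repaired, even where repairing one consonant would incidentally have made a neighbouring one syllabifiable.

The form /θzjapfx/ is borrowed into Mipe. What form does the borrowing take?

tazajapfaxa

Substitution: /θ/ → /t/, giving /tzjapfx/.
Under (C)V(C), the unsyllabifiable consonants are /t/, /z/, /f/, /x/ (at most one coda consonant is licensed; onsets are limited to one consonant).
Each unlicensed consonant becomes the onset of a new syllable: /t/ → /ta/, /z/ → /za/, /f/ → /fa/, /x/ → /xa/.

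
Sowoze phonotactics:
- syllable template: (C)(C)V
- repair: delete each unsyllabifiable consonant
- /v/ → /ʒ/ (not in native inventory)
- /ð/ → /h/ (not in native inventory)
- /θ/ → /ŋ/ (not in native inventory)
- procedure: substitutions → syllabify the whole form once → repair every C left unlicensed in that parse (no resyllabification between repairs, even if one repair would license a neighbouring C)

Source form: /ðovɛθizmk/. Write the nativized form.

hoʒɛŋi

Substitution: /ð/ → /h/, /v/ → /ʒ/, /θ/ → /ŋ/, giving /hoʒɛŋizmk/.
Syllabifying with onset maximization leaves /z/, /m/, /k/ stranded (no codas are permitted; onsets may contain at most 2 consonants).
Each unlicensed consonant is deleted: /z/, /m/, /k/.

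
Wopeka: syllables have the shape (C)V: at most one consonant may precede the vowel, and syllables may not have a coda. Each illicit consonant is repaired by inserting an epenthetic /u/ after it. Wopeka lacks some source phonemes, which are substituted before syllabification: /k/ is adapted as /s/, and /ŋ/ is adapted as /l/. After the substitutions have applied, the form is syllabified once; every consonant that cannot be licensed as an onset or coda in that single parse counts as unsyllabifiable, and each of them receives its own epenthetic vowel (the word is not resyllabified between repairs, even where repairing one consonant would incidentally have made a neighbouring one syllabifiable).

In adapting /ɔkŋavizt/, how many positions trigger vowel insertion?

3

After substitution the input is /ɔslavizt/.
The unsyllabifiable consonants are /s/, /z/, /t/; each receives one epenthetic vowel.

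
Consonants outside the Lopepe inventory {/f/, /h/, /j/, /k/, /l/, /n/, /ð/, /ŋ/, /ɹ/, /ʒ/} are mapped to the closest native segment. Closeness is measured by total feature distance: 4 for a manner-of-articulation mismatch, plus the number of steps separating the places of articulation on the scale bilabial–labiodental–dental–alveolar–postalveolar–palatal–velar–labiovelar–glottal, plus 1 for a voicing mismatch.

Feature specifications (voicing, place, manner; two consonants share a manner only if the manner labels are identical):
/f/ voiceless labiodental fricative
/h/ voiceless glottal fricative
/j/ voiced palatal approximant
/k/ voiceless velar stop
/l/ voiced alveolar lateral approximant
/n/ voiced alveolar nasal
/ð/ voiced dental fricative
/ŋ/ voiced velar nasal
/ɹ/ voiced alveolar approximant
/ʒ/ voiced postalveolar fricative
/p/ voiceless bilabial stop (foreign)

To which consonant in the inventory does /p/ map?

f

/f/ is closest: manner differs (stop→fricative, +4), place distance 1 (bilabial→labiodental), same voicing; total 5. Next closest is /k/ at distance 6.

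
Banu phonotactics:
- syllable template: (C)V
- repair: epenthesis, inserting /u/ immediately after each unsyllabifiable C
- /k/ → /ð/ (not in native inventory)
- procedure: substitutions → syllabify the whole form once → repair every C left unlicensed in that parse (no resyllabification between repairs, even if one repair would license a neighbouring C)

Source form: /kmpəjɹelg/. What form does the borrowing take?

Substitution: /k/ → /ð/, giving /ðmpəjɹelg/.
Syllabifying with onset maximization leaves /ð/, /m/, /j/, /l/, /g/ stranded (no codas are permitted; onsets are limited to one consonant).
Inserting the epenthetic vowel yields /ð/ → /ðu/, /m/ → /mu/, /j/ → /ju/, /l/ → /lu/, /g/ → /gu/.

ðumupəjuɹelugu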